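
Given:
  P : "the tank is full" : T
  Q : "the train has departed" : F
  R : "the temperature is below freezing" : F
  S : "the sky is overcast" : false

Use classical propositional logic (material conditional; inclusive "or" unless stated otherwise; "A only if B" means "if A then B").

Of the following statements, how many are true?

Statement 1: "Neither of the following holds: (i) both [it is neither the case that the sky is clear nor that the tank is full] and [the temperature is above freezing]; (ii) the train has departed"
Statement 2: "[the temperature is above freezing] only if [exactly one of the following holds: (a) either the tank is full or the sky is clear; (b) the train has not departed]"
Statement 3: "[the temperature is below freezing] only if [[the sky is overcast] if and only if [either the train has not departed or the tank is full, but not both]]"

2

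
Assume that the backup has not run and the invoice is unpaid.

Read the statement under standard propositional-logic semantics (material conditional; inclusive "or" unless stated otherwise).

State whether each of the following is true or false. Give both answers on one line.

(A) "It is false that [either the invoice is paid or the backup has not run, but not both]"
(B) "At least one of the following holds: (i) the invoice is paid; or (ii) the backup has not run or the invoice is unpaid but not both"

Let Q = "the invoice is paid" (False), P = "the backup has run" (False).

(A): Formalization: not (Q xor not P)

not P = not False = True
Q xor not P = False xor True = True
not (Q xor not P) = not True = False
So (A) is false.

(B): Parsed as Q or (not P xor not Q)

not P = not False = True
not Q = not False = True
not P xor not Q = True xor True = False
Q or (not P xor not Q) = False or False = False
Thus (B) is false.

(A) False; (B) False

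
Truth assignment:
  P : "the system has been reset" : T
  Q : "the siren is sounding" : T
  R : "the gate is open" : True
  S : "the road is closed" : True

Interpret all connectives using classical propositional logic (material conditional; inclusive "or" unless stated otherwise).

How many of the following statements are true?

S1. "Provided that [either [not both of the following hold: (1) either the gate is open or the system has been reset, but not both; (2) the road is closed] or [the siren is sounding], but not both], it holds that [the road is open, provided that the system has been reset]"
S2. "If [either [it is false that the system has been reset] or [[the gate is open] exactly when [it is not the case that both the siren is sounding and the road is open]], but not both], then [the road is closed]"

S1: This is (((R xor P) nand S) xor Q) -> (P -> ~S).

R xor P = T xor T = F
(R xor P) nand S = F nand T = T
((R xor P) nand S) xor Q = T xor T = F
~S = ~T = F
P -> ~S = T -> F = F
(((R xor P) nand S) xor Q) -> (P -> ~S) = F -> F = T
Thus S1 is true.

S2: In symbols: (~P xor (R <-> (Q nand ~S))) -> S

~P = ~T = F
~S = ~T = F
Q nand ~S = T nand F = T
R <-> (Q nand ~S) = T <-> T = T
~P xor (R <-> (Q nand ~S)) = F xor T = T
(~P xor (R <-> (Q nand ~S))) -> S = T -> T = T
So S2 is true.

Count: 2.

2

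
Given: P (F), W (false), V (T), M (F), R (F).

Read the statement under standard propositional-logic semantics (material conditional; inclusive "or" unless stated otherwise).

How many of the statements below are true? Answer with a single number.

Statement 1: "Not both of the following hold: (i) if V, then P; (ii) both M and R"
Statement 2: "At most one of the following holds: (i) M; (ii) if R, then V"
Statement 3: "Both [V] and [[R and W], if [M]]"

Statement 1: In symbols: (V -> P) nand (M and R)

V -> P = True -> False = False
M and R = False and False = False
(V -> P) nand (M and R) = False nand False = True
So Statement 1 is true.

Statement 2: Formalization: M nand (R -> V)

R -> V = False -> True = True
M nand (R -> V) = False nand True = True
So Statement 2 is true.

Statement 3: This is V and (M -> (R and W)).

R and W = False and False = False
M -> (R and W) = False -> False = True
V and (M -> (R and W)) = True and True = True
So Statement 3 is true.

Count: 3.

3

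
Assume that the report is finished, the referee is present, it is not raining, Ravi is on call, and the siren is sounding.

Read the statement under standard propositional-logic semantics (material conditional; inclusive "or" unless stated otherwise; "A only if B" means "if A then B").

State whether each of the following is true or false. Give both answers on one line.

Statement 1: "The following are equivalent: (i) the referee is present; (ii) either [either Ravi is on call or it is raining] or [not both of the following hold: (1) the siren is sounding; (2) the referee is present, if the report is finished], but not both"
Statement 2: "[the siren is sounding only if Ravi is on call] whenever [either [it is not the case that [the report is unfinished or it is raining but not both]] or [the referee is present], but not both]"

Let Q = "the referee is present" (True), S = "Ravi is on call" (True), R = "it is raining" (False), U = "the siren is sounding" (True), P = "the report is finished" (True).

Statement 1: In symbols: Q iff ((S or R) xor (U nand (P -> Q)))

S or R = True or False = True
P -> Q = True -> True = True
U nand (P -> Q) = True nand True = False
(S or R) xor (U nand (P -> Q)) = True xor False = True
Q iff ((S or R) xor (U nand (P -> Q))) = True iff True = True
Thus Statement 1 is true.

Statement 2: In symbols: (not (not P xor R) xor Q) -> (U -> S)

not P = not True = False
not P xor R = False xor False = False
not (not P xor R) = not False = True
not (not P xor R) xor Q = True xor True = False
U -> S = True -> True = True
(not (not P xor R) xor Q) -> (U -> S) = False -> True = True
Thus Statement 2 is true.

Statement 1 T; Statement 2 T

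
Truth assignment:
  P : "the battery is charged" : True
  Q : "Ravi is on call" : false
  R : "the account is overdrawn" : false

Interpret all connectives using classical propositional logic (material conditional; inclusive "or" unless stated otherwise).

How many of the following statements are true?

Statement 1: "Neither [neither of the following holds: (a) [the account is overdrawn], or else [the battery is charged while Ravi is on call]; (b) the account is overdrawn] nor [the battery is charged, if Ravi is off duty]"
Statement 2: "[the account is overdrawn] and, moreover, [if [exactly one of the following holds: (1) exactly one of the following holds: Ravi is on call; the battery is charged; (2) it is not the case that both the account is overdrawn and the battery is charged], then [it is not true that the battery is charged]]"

0

Statement 1: In symbols: ((R or (P and Q)) nor R) nor (not Q -> P)

P and Q = True and False = False
R or (P and Q) = False or False = False
(R or (P and Q)) nor R = False nor False = True
not Q = not False = True
not Q -> P = True -> True = True
((R or (P and Q)) nor R) nor (not Q -> P) = True nor True = False
So Statement 1 is false.

Statement 2: This is R and (((Q xor P) xor (R nand P)) -> not P).

Q xor P = False xor True = True
R nand P = False nand True = True
(Q xor P) xor (R nand P) = True xor True = False
not P = not True = False
((Q xor P) xor (R nand P)) -> not P = False -> False = True
R and (((Q xor P) xor (R nand P)) -> not P) = False and True = False
Thus Statement 2 is false.

0 of the 2 statements are true (none).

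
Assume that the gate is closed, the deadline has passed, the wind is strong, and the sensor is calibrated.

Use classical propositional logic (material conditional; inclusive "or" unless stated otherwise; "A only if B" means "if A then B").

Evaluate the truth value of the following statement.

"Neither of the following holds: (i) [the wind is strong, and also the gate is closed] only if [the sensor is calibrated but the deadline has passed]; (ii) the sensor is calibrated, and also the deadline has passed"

False

Let R = "the wind is strong" (T), P = "the gate is open" (F), S = "the sensor is calibrated" (T), Q = "the deadline has passed" (T).
This is ((R & ~P) -> (S & Q)) nor (S & Q).

~P = ~F = T
R & ~P = T & T = T
S & Q = T & T = T
(R & ~P) -> (S & Q) = T -> T = T
S & Q = T & T = T
((R & ~P) -> (S & Q)) nor (S & Q) = T nor T = F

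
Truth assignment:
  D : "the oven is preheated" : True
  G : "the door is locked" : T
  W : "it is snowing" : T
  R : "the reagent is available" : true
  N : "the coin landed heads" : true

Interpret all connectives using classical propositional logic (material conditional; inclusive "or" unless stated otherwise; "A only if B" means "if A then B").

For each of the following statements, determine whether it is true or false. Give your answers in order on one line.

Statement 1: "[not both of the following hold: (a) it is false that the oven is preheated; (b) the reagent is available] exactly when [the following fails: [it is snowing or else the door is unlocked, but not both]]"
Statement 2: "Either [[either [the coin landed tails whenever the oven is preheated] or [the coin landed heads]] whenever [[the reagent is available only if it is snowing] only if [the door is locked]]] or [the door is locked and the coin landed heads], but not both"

Statement 1 F; Statement 2 F

Statement 1: This is (~D nand R) <-> ~(W xor ~G).

~D = ~T = F
~D nand R = F nand T = T
~G = ~T = F
W xor ~G = T xor F = T
~(W xor ~G) = ~T = F
(~D nand R) <-> ~(W xor ~G) = T <-> F = F
Thus Statement 1 is false.

Statement 2: Parsed as (((R -> W) -> G) -> ((D -> ~N) | N)) xor (G & N)

R -> W = T -> T = T
(R -> W) -> G = T -> T = T
~N = ~T = F
D -> ~N = T -> F = F
(D -> ~N) | N = F | T = T
((R -> W) -> G) -> ((D -> ~N) | N) = T -> T = T
G & N = T & T = T
(((R -> W) -> G) -> ((D -> ~N) | N)) xor (G & N) = T xor T = F
So Statement 2 is false.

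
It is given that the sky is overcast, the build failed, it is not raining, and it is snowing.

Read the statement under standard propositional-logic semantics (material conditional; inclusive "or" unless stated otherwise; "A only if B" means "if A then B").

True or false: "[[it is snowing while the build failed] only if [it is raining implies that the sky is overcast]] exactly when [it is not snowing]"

False

Let S = "it is snowing" (T), Q = "the build passed" (F), R = "it is raining" (F), P = "the sky is overcast" (T).
Parsed as ((S & ~Q) -> (R -> P)) <-> ~S

~Q = ~F = T
S & ~Q = T & T = T
R -> P = F -> T = T
(S & ~Q) -> (R -> P) = T -> T = T
~S = ~T = F
((S & ~Q) -> (R -> P)) <-> ~S = T <-> F = F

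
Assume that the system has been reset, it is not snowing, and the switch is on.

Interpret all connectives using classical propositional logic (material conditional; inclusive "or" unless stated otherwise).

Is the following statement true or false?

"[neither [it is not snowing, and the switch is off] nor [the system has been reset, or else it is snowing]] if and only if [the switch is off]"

true

Let Q = "it is snowing" (False), R = "the switch is on" (True), P = "the system has been reset" (True).
This is ((not Q and not R) nor (P or Q)) iff not R.

not Q = not False = True
not R = not True = False
not Q and not R = True and False = False
P or Q = True or False = True
(not Q and not R) nor (P or Q) = False nor True = False
not R = not True = False
((not Q and not R) nor (P or Q)) iff not R = False iff False = True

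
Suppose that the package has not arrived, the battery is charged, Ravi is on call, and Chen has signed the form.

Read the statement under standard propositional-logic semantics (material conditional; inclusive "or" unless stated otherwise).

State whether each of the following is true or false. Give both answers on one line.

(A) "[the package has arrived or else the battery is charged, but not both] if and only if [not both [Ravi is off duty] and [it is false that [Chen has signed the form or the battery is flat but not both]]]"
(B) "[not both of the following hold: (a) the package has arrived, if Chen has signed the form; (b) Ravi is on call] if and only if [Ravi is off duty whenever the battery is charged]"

(A) True / (B) False

Let P = "the package has arrived" (F), Q = "the battery is charged" (T), R = "Ravi is on call" (T), S = "Chen has signed the form" (T).

(A): Formalization: (P xor Q) <-> (~R nand ~(S xor ~Q))

P xor Q = F xor T = T
~R = ~T = F
~Q = ~T = F
S xor ~Q = T xor F = T
~(S xor ~Q) = ~T = F
~R nand ~(S xor ~Q) = F nand F = T
(P xor Q) <-> (~R nand ~(S xor ~Q)) = T <-> T = T
Thus (A) is true.

(B): This is ((S -> P) nand R) <-> (Q -> ~R).

S -> P = T -> F = F
(S -> P) nand R = F nand T = T
~R = ~T = F
Q -> ~R = T -> F = F
((S -> P) nand R) <-> (Q -> ~R) = T <-> F = F
Thus (B) is false.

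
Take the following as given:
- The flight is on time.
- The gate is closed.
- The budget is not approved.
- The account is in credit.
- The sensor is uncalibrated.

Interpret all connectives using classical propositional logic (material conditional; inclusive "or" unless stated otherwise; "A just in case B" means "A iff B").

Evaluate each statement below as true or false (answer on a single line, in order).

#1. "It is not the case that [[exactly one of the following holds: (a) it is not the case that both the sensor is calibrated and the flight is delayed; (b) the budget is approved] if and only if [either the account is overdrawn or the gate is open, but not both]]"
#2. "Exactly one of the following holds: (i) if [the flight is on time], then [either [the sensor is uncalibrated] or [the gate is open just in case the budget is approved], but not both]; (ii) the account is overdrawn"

Let K = "the sensor is calibrated" (False), N = "the flight is delayed" (False), U = "the budget is approved" (False), V = "the account is overdrawn" (False), M = "the gate is open" (False).

#1: This is not (((K nand N) xor U) iff (V xor M)).

K nand N = False nand False = True
(K nand N) xor U = True xor False = True
V xor M = False xor False = False
((K nand N) xor U) iff (V xor M) = True iff False = False
not (((K nand N) xor U) iff (V xor M)) = not False = True
Hence #1 is true.

#2: Parsed as (not N -> (not K xor (M iff U))) xor V

not N = not False = True
not K = not False = True
M iff U = False iff False = True
not K xor (M iff U) = True xor True = False
not N -> (not K xor (M iff U)) = True -> False = False
(not N -> (not K xor (M iff U))) xor V = False xor False = False
Hence #2 is false.

#1 T, #2 F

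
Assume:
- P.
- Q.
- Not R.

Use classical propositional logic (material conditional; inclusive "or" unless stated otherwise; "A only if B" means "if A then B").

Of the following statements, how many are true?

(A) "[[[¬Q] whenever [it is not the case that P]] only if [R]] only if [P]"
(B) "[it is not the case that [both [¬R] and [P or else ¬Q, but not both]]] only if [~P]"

2

(A): Formalization: ((¬P → ¬Q) → R) → P

¬P = ¬T = F
¬Q = ¬T = F
¬P → ¬Q = F → F = T
(¬P → ¬Q) → R = T → F = F
((¬P → ¬Q) → R) → P = F → T = T
Thus (A) is true.

(B): This is ¬(¬R ∧ (P ⊕ ¬Q)) → ¬P.

¬R = ¬F = T
¬Q = ¬T = F
P ⊕ ¬Q = T ⊕ F = T
¬R ∧ (P ⊕ ¬Q) = T ∧ T = T
¬(¬R ∧ (P ⊕ ¬Q)) = ¬T = F
¬P = ¬T = F
¬(¬R ∧ (P ⊕ ¬Q)) → ¬P = F → F = T
Thus (B) is true.

Count: 2.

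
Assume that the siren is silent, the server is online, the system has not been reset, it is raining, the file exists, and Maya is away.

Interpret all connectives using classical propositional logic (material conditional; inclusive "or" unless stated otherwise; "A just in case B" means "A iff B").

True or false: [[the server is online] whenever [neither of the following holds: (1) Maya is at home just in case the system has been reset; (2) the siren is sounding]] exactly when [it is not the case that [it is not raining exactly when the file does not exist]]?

False.

Let U = "Maya is at home" (F), H = "the system has been reset" (F), R = "the siren is sounding" (F), N = "the server is online" (T), K = "it is raining" (T), W = "the file exists" (T).
Parsed as (((U <-> H) nor R) -> N) <-> ~(~K <-> ~W)

U <-> H = F <-> F = T
(U <-> H) nor R = T nor F = F
((U <-> H) nor R) -> N = F -> T = T
~K = ~T = F
~W = ~T = F
~K <-> ~W = F <-> F = T
~(~K <-> ~W) = ~T = F
(((U <-> H) nor R) -> N) <-> ~(~K <-> ~W) = T <-> F = F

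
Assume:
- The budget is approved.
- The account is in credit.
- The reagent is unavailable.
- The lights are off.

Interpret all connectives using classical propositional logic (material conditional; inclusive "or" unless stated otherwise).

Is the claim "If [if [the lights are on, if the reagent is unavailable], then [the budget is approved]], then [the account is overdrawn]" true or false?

Let H = "the reagent is available" (False), W = "the lights are on" (False), K = "the budget is approved" (True), G = "the account is overdrawn" (False).
In symbols: ((not H -> W) -> K) -> G

not H = not False = True
not H -> W = True -> False = False
(not H -> W) -> K = False -> True = True
((not H -> W) -> K) -> G = True -> False = False

False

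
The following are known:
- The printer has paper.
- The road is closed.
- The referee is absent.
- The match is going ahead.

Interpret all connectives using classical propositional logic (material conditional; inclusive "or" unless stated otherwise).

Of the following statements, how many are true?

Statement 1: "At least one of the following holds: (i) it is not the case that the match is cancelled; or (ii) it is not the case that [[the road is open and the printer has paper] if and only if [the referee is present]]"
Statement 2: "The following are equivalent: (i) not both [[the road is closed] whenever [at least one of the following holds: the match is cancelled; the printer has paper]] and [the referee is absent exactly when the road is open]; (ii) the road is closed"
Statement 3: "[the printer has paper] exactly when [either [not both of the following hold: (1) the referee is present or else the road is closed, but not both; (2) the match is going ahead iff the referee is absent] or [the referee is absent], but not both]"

3

Let U = "the match is cancelled" (F), H = "the road is closed" (T), N = "the printer has paper" (T), R = "the referee is present" (F).

Statement 1: Formalization: ~U | ~((~H & N) <-> R)

~U = ~F = T
~H = ~T = F
~H & N = F & T = F
(~H & N) <-> R = F <-> F = T
~((~H & N) <-> R) = ~T = F
~U | ~((~H & N) <-> R) = T | F = T
Hence Statement 1 is true.

Statement 2: This is (((U | N) -> H) nand (~R <-> ~H)) <-> H.

U | N = F | T = T
(U | N) -> H = T -> T = T
~R = ~F = T
~H = ~T = F
~R <-> ~H = T <-> F = F
((U | N) -> H) nand (~R <-> ~H) = T nand F = T
(((U | N) -> H) nand (~R <-> ~H)) <-> H = T <-> T = T
Hence Statement 2 is true.

Statement 3: In symbols: N <-> (((R xor H) nand (~U <-> ~R)) xor ~R)

R xor H = F xor T = T
~U = ~F = T
~R = ~F = T
~U <-> ~R = T <-> T = T
(R xor H) nand (~U <-> ~R) = T nand T = F
~R = ~F = T
((R xor H) nand (~U <-> ~R)) xor ~R = F xor T = T
N <-> (((R xor H) nand (~U <-> ~R)) xor ~R) = T <-> T = T
So Statement 3 is true.

True statements: 3.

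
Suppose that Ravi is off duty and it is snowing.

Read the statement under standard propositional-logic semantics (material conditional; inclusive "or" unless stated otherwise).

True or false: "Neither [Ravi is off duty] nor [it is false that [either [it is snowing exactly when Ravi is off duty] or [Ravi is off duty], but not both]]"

Let P = "Ravi is on call" (False), Q = "it is snowing" (True).
Parsed as not P nor not ((Q iff not P) xor not P)

not P = not False = True
not P = not False = True
Q iff not P = True iff True = True
not P = not False = True
(Q iff not P) xor not P = True xor True = False
not ((Q iff not P) xor not P) = not False = True
not P nor not ((Q iff not P) xor not P) = True nor True = False

False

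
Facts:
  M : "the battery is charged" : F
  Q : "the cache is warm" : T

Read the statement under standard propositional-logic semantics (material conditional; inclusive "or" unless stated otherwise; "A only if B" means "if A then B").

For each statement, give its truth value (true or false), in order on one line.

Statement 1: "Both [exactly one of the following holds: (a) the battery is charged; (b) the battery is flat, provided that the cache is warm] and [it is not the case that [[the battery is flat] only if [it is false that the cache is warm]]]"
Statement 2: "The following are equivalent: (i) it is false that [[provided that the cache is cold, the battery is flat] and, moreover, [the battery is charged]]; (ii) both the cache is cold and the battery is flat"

Statement 1: Parsed as (M xor (Q -> not M)) and not (not M -> not Q)

not M = not False = True
Q -> not M = True -> True = True
M xor (Q -> not M) = False xor True = True
not M = not False = True
not Q = not True = False
not M -> not Q = True -> False = False
not (not M -> not Q) = not False = True
(M xor (Q -> not M)) and not (not M -> not Q) = True and True = True
So Statement 1 is true.

Statement 2: This is not ((not Q -> not M) and M) iff (not Q and not M).

not Q = not True = False
not M = not False = True
not Q -> not M = False -> True = True
(not Q -> not M) and M = True and False = False
not ((not Q -> not M) and M) = not False = True
not Q = not True = False
not M = not False = True
not Q and not M = False and True = False
not ((not Q -> not M) and M) iff (not Q and not M) = True iff False = False
Thus Statement 2 is false.

Statement 1 True, Statement 2 False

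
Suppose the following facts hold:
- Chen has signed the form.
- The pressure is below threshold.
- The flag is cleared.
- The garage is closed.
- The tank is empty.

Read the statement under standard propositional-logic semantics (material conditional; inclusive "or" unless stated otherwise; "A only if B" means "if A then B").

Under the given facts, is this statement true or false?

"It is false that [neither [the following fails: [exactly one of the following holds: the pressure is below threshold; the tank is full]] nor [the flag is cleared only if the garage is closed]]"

The statement is true.

Let Q = "the pressure is above threshold" (F), U = "the tank is full" (F), R = "the flag is set" (F), S = "the garage is closed" (T).
In symbols: ¬(¬(¬Q ⊕ U) ↓ (¬R → S))

¬Q = ¬F = T
¬Q ⊕ U = T ⊕ F = T
¬(¬Q ⊕ U) = ¬T = F
¬R = ¬F = T
¬R → S = T → T = T
¬(¬Q ⊕ U) ↓ (¬R → S) = F ↓ T = F
¬(¬(¬Q ⊕ U) ↓ (¬R → S)) = ¬F = T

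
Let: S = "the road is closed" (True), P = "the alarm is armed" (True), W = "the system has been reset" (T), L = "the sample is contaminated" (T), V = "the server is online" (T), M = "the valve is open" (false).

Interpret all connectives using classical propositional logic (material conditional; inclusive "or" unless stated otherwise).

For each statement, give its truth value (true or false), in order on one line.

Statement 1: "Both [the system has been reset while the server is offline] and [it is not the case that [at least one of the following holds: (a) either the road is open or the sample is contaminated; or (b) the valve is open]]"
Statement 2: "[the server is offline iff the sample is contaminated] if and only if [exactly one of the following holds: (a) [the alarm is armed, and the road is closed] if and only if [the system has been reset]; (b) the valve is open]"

Statement 1 false / Statement 2 false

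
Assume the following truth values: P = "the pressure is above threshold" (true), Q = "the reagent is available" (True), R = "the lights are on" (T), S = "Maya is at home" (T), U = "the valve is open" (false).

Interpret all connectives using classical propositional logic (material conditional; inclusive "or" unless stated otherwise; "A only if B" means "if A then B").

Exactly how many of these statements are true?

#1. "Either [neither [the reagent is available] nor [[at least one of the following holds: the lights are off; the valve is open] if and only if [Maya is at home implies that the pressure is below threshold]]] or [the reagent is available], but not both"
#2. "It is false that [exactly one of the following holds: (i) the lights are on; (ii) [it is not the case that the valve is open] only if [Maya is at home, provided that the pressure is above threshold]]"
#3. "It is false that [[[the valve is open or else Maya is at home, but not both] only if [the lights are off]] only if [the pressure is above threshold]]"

#1: Formalization: (Q ↓ ((¬R ∨ U) ↔ (S → ¬P))) ⊕ Q

¬R = ¬T = F
¬R ∨ U = F ∨ F = F
¬P = ¬T = F
S → ¬P = T → F = F
(¬R ∨ U) ↔ (S → ¬P) = F ↔ F = T
Q ↓ ((¬R ∨ U) ↔ (S → ¬P)) = T ↓ T = F
(Q ↓ ((¬R ∨ U) ↔ (S → ¬P))) ⊕ Q = F ⊕ T = T
So #1 is true.

#2: Parsed as ¬(R ⊕ (¬U → (P → S)))

¬U = ¬F = T
P → S = T → T = T
¬U → (P → S) = T → T = T
R ⊕ (¬U → (P → S)) = T ⊕ T = F
¬(R ⊕ (¬U → (P → S))) = ¬F = T
Hence #2 is true.

#3: In symbols: ¬(((U ⊕ S) → ¬R) → P)

U ⊕ S = F ⊕ T = T
¬R = ¬T = F
(U ⊕ S) → ¬R = T → F = F
((U ⊕ S) → ¬R) → P = F → T = T
¬(((U ⊕ S) → ¬R) → P) = ¬T = F
So #3 is false.

True statements: 2 (#1, #2).

2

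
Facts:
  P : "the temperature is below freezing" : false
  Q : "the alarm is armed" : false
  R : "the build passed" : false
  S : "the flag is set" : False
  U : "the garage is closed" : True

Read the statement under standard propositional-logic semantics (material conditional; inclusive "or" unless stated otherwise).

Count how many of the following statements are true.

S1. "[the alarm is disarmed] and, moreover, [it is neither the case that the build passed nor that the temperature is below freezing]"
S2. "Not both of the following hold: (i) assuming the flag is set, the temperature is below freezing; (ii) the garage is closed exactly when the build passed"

S1: Parsed as not Q and (R nor P)

not Q = not False = True
R nor P = False nor False = True
not Q and (R nor P) = True and True = True
Thus S1 is true.

S2: Formalization: (S -> P) nand (U iff R)

S -> P = False -> False = True
U iff R = True iff False = False
(S -> P) nand (U iff R) = True nand False = True
So S2 is true.

Count: 2.

2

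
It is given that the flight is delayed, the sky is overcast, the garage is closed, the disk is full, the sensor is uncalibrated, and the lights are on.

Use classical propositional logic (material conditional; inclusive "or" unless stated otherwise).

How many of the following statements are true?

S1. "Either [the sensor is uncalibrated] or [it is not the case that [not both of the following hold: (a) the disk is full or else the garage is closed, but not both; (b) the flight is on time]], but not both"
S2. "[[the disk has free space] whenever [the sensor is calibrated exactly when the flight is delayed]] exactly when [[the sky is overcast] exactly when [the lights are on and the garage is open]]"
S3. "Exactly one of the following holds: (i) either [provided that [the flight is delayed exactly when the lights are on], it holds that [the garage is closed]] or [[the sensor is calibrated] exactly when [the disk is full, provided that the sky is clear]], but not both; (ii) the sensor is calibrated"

2

Let U = "the sensor is calibrated" (False), S = "the disk is full" (True), R = "the garage is closed" (True), P = "the flight is delayed" (True), Q = "the sky is overcast" (True), V = "the lights are on" (True).

S1: This is not U xor not ((S xor R) nand not P).

not U = not False = True
S xor R = True xor True = False
not P = not True = False
(S xor R) nand not P = False nand False = True
not ((S xor R) nand not P) = not True = False
not U xor not ((S xor R) nand not P) = True xor False = True
Thus S1 is true.

S2: Formalization: ((U iff P) -> not S) iff (Q iff (V and not R))

U iff P = False iff True = False
not S = not True = False
(U iff P) -> not S = False -> False = True
not R = not True = False
V and not R = True and False = False
Q iff (V and not R) = True iff False = False
((U iff P) -> not S) iff (Q iff (V and not R)) = True iff False = False
Hence S2 is false.

S3: Parsed as (((P iff V) -> R) xor (U iff (not Q -> S))) xor U

P iff V = True iff True = True
(P iff V) -> R = True -> True = True
not Q = not True = False
not Q -> S = False -> True = True
U iff (not Q -> S) = False iff True = False
((P iff V) -> R) xor (U iff (not Q -> S)) = True xor False = True
(((P iff V) -> R) xor (U iff (not Q -> S))) xor U = True xor False = True
Thus S3 is true.

2 of the 3 statements are true.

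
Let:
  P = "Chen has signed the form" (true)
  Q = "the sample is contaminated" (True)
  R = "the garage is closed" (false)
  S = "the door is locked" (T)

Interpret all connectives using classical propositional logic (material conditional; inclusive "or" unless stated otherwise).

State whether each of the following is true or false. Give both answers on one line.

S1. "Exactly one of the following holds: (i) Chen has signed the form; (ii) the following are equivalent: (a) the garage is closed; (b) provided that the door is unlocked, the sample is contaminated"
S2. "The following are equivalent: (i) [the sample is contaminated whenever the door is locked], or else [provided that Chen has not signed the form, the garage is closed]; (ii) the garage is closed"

S1 T / S2 F

S1: This is P xor (R <-> (~S -> Q)).

~S = ~T = F
~S -> Q = F -> T = T
R <-> (~S -> Q) = F <-> T = F
P xor (R <-> (~S -> Q)) = T xor F = T
Hence S1 is true.

S2: Formalization: ((S -> Q) | (~P -> R)) <-> R

S -> Q = T -> T = T
~P = ~T = F
~P -> R = F -> F = T
(S -> Q) | (~P -> R) = T | T = T
((S -> Q) | (~P -> R)) <-> R = T <-> F = F
Hence S2 is false.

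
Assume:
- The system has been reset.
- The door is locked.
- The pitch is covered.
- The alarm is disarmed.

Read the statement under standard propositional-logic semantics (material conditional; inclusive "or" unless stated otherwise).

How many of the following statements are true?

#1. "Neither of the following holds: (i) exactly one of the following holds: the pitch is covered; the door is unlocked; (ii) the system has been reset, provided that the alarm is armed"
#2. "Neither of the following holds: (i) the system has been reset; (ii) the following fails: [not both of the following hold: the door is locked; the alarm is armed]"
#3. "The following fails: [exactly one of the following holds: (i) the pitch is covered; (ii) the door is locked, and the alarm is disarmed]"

1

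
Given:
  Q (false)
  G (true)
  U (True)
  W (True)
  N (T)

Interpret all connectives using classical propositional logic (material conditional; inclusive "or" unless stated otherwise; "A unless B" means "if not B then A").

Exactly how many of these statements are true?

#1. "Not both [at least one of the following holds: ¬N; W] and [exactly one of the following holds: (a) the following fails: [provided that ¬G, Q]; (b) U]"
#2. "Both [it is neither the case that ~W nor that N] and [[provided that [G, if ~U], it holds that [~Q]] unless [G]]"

#1: Formalization: (~N | W) nand (~(~G -> Q) xor U)

~N = ~T = F
~N | W = F | T = T
~G = ~T = F
~G -> Q = F -> F = T
~(~G -> Q) = ~T = F
~(~G -> Q) xor U = F xor T = T
(~N | W) nand (~(~G -> Q) xor U) = T nand T = F
Hence #1 is false.

#2: In symbols: (~W nor N) & (((~U -> G) -> ~Q) | G)

~W = ~T = F
~W nor N = F nor T = F
~U = ~T = F
~U -> G = F -> T = T
~Q = ~F = T
(~U -> G) -> ~Q = T -> T = T
((~U -> G) -> ~Q) | G = T | T = T
(~W nor N) & (((~U -> G) -> ~Q) | G) = F & T = F
Thus #2 is false.

True statements: 0 (none).

0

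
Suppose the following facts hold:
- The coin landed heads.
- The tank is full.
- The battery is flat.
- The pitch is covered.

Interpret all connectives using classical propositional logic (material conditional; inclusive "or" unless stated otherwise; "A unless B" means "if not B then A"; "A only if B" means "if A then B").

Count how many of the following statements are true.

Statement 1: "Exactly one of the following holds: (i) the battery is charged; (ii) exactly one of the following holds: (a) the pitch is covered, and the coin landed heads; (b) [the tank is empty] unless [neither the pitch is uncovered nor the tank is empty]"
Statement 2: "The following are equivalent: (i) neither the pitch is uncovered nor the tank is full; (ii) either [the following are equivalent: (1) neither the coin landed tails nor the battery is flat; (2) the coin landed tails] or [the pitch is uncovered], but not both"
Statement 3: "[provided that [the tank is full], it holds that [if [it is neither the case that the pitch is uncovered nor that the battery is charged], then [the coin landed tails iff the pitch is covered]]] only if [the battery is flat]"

1

Let R = "the battery is charged" (F), S = "the pitch is covered" (T), P = "the coin landed heads" (T), Q = "the tank is full" (T).

Statement 1: Formalization: R xor ((S & P) xor (~Q | (~S nor ~Q)))

S & P = T & T = T
~Q = ~T = F
~S = ~T = F
~Q = ~T = F
~S nor ~Q = F nor F = T
~Q | (~S nor ~Q) = F | T = T
(S & P) xor (~Q | (~S nor ~Q)) = T xor T = F
R xor ((S & P) xor (~Q | (~S nor ~Q))) = F xor F = F
Hence Statement 1 is false.

Statement 2: This is (~S nor Q) <-> (((~P nor ~R) <-> ~P) xor ~S).

~S = ~T = F
~S nor Q = F nor T = F
~P = ~T = F
~R = ~F = T
~P nor ~R = F nor T = F
~P = ~T = F
(~P nor ~R) <-> ~P = F <-> F = T
~S = ~T = F
((~P nor ~R) <-> ~P) xor ~S = T xor F = T
(~S nor Q) <-> (((~P nor ~R) <-> ~P) xor ~S) = F <-> T = F
Thus Statement 2 is false.

Statement 3: In symbols: (Q -> ((~S nor R) -> (~P <-> S))) -> ~R

~S = ~T = F
~S nor R = F nor F = T
~P = ~T = F
~P <-> S = F <-> T = F
(~S nor R) -> (~P <-> S) = T -> F = F
Q -> ((~S nor R) -> (~P <-> S)) = T -> F = F
~R = ~F = T
(Q -> ((~S nor R) -> (~P <-> S))) -> ~R = F -> T = T
Hence Statement 3 is true.

Count: 1.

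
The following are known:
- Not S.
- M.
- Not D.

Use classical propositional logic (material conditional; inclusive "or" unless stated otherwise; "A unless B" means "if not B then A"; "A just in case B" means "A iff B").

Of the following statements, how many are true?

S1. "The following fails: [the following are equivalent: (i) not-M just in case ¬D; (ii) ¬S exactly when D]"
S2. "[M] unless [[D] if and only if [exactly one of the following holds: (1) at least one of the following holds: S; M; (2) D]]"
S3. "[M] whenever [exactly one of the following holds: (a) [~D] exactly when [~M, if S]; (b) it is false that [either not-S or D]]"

2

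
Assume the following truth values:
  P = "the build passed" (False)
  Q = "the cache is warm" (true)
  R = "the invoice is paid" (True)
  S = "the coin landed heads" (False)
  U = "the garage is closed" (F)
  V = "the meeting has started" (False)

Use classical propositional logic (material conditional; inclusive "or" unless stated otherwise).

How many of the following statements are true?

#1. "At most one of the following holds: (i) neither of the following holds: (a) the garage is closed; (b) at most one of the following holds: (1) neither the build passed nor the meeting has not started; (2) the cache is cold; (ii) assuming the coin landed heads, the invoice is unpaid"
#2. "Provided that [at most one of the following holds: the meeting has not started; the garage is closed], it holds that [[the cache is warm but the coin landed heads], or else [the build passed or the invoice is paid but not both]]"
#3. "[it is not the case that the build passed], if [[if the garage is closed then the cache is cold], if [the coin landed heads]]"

#1: This is (U nor ((P nor ~V) nand ~Q)) nand (S -> ~R).

~V = ~F = T
P nor ~V = F nor T = F
~Q = ~T = F
(P nor ~V) nand ~Q = F nand F = T
U nor ((P nor ~V) nand ~Q) = F nor T = F
~R = ~T = F
S -> ~R = F -> F = T
(U nor ((P nor ~V) nand ~Q)) nand (S -> ~R) = F nand T = T
So #1 is true.

#2: Parsed as (~V nand U) -> ((Q & S) | (P xor R))

~V = ~F = T
~V nand U = T nand F = T
Q & S = T & F = F
P xor R = F xor T = T
(Q & S) | (P xor R) = F | T = T
(~V nand U) -> ((Q & S) | (P xor R)) = T -> T = T
So #2 is true.

#3: In symbols: (S -> (U -> ~Q)) -> ~P

~Q = ~T = F
U -> ~Q = F -> F = T
S -> (U -> ~Q) = F -> T = T
~P = ~F = T
(S -> (U -> ~Q)) -> ~P = T -> T = T
Thus #3 is true.

3 of the 3 statements are true.

3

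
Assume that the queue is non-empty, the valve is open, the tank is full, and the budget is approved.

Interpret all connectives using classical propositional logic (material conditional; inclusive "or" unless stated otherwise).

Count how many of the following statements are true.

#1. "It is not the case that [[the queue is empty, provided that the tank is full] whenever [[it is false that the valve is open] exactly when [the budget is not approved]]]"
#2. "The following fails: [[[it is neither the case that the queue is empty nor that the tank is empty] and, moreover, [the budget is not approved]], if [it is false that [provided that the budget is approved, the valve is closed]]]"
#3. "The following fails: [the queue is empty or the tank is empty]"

Let Q = "the valve is open" (T), S = "the budget is approved" (T), R = "the tank is full" (T), P = "the queue is empty" (F).

#1: This is ~((~Q <-> ~S) -> (R -> P)).

~Q = ~T = F
~S = ~T = F
~Q <-> ~S = F <-> F = T
R -> P = T -> F = F
(~Q <-> ~S) -> (R -> P) = T -> F = F
~((~Q <-> ~S) -> (R -> P)) = ~F = T
Hence #1 is true.

#2: Formalization: ~(~(S -> ~Q) -> ((P nor ~R) & ~S))

~Q = ~T = F
S -> ~Q = T -> F = F
~(S -> ~Q) = ~F = T
~R = ~T = F
P nor ~R = F nor F = T
~S = ~T = F
(P nor ~R) & ~S = T & F = F
~(S -> ~Q) -> ((P nor ~R) & ~S) = T -> F = F
~(~(S -> ~Q) -> ((P nor ~R) & ~S)) = ~F = T
So #2 is true.

#3: This is ~(P | ~R).

~R = ~T = F
P | ~R = F | F = F
~(P | ~R) = ~F = T
So #3 is true.

3 of the 3 statements are true.

3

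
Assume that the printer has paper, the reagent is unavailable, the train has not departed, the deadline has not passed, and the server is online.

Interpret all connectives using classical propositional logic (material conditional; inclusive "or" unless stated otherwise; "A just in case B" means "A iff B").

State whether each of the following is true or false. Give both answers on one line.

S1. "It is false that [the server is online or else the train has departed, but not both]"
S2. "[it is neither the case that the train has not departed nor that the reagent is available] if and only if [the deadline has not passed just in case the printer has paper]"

Let N = "the server is online" (True), R = "the train has departed" (False), Q = "the reagent is available" (False), S = "the deadline has passed" (False), P = "the printer has paper" (True).

S1: This is not (N xor R).

N xor R = True xor False = True
not (N xor R) = not True = False
Hence S1 is false.

S2: This is (not R nor Q) iff (not S iff P).

not R = not False = True
not R nor Q = True nor False = False
not S = not False = True
not S iff P = True iff True = True
(not R nor Q) iff (not S iff P) = False iff True = False
Thus S2 is false.

S1 F / S2 F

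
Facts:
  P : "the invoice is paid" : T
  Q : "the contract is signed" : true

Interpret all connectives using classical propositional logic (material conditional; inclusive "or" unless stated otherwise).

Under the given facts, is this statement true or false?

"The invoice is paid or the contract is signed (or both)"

True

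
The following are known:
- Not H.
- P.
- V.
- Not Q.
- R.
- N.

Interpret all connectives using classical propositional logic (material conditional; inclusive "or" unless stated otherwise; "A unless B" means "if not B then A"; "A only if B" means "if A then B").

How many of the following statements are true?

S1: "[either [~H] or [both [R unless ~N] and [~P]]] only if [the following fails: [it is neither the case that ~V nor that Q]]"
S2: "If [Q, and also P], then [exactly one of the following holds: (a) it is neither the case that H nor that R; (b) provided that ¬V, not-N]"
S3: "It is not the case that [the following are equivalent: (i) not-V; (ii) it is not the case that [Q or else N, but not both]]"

1

S1: This is (¬H ∨ ((R ∨ ¬N) ∧ ¬P)) → ¬(¬V ↓ Q).

¬H = ¬F = T
¬N = ¬T = F
R ∨ ¬N = T ∨ F = T
¬P = ¬T = F
(R ∨ ¬N) ∧ ¬P = T ∧ F = F
¬H ∨ ((R ∨ ¬N) ∧ ¬P) = T ∨ F = T
¬V = ¬T = F
¬V ↓ Q = F ↓ F = T
¬(¬V ↓ Q) = ¬T = F
(¬H ∨ ((R ∨ ¬N) ∧ ¬P)) → ¬(¬V ↓ Q) = T → F = F
Thus S1 is false.

S2: Formalization: (Q ∧ P) → ((H ↓ R) ⊕ (¬V → ¬N))

Q ∧ P = F ∧ T = F
H ↓ R = F ↓ T = F
¬V = ¬T = F
¬N = ¬T = F
¬V → ¬N = F → F = T
(H ↓ R) ⊕ (¬V → ¬N) = F ⊕ T = T
(Q ∧ P) → ((H ↓ R) ⊕ (¬V → ¬N)) = F → T = T
Thus S2 is true.

S3: Formalization: ¬(¬V ↔ ¬(Q ⊕ N))

¬V = ¬T = F
Q ⊕ N = F ⊕ T = T
¬(Q ⊕ N) = ¬T = F
¬V ↔ ¬(Q ⊕ N) = F ↔ F = T
¬(¬V ↔ ¬(Q ⊕ N)) = ¬T = F
So S3 is false.

True statements: 1 (S2).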